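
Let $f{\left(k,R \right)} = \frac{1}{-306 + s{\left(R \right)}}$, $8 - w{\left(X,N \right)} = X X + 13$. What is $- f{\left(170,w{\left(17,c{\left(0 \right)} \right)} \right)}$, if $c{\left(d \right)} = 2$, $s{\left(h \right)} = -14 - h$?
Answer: $\frac{1}{26} \approx 0.038462$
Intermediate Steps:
$w{\left(X,N \right)} = -5 - X^{2}$ ($w{\left(X,N \right)} = 8 - \left(X X + 13\right) = 8 - \left(X^{2} + 13\right) = 8 - \left(13 + X^{2}\right) = -5 - X^{2}$)
$f{\left(k,R \right)} = \frac{1}{-320 - R}$ ($f{\left(k,R \right)} = \frac{1}{-306 - \left(14 + R\right)} = \frac{1}{-320 - R}$)
$- f{\left(170,w{\left(17,c{\left(0 \right)} \right)} \right)} = - \frac{-1}{320 - 294} = - \frac{-1}{26} = \left(-1\right) \left(- \frac{1}{26}\right) = \frac{1}{26}$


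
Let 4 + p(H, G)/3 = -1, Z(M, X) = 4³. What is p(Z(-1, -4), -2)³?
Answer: -3375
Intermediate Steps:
Z(M, X) = 64
p(H, G) = -15 (p(H, G) = -12 + 3*(-1) = -12 - 3 = -15)
p(Z(-1, -4), -2)³ = (-15)³ = -3375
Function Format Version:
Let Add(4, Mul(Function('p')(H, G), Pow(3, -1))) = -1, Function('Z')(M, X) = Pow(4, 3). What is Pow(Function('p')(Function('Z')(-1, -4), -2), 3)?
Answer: -3375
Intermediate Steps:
Function('Z')(M, X) = 64
Function('p')(H, G) = -15 (Function('p')(H, G) = Add(-12, Mul(3, -1)) = Add(-12, -3) = -15)
Pow(Function('p')(Function('Z')(-1, -4), -2), 3) = Pow(-15, 3) = -3375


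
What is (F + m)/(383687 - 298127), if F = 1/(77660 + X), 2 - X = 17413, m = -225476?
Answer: -13584703523/5154904440 ≈ -2.6353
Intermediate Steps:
X = -17411 (X = 2 - 1*17413 = 2 - 17413 = -17411)
F = 1/60249 (F = 1/(77660 - 17411) = 1/60249 ≈ 1.6598e-5)
(F + m)/(383687 - 298127) = (1/60249 - 225476)/(383687 - 298127) = -13584703523/60249/85560 = -13584703523/60249*1/85560 = -13584703523/5154904440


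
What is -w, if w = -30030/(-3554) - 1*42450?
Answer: 75418635/1777 ≈ 42442.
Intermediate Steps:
w = -75418635/1777 (w = -30030*(-1/3554) - 42450 = 15015/1777 - 42450 = -75418635/1777 ≈ -42442.)
-w = -1*(-75418635/1777) = 75418635/1777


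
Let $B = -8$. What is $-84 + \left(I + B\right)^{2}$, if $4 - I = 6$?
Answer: $16$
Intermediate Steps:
$I = -2$ ($I = 4 - 6 = -2$)
$-84 + \left(I + B\right)^{2} = -84 + \left(-2 - 8\right)^{2} = -84 + \left(-10\right)^{2} = -84 + 100 = 16$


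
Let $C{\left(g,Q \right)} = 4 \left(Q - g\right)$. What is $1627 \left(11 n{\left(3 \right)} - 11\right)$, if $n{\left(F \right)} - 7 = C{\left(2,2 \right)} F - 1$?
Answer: $89485$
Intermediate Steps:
$C{\left(g,Q \right)} = - 4 g + 4 Q$
$n{\left(F \right)} = 6$ ($n{\left(F \right)} = 7 + \left(\left(\left(-4\right) 2 + 4 \cdot 2\right) F - 1\right) = 7 + \left(\left(-8 + 8\right) F - 1\right) = 7 - \left(1 + 0 F\right) = 7 + \left(0 - 1\right) = 7 - 1 = 6$)
$1627 \left(11 n{\left(3 \right)} - 11\right) = 1627 \left(11 \cdot 6 - 11\right) = 1627 \left(66 - 11\right) = 1627 \cdot 55 = 89485$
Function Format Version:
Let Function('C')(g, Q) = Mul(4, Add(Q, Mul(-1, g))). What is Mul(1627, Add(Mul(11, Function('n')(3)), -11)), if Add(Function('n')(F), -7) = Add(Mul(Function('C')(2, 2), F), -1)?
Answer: 89485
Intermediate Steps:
Function('C')(g, Q) = Add(Mul(-4, g), Mul(4, Q))
Function('n')(F) = 6 (Function('n')(F) = Add(7, Add(Mul(Add(Mul(-4, 2), Mul(4, 2)), F), -1)) = Add(7, Add(Mul(Add(-8, 8), F), -1)) = Add(7, Add(Mul(0, F), -1)) = Add(7, Add(0, -1)) = Add(7, -1) = 6)
Mul(1627, Add(Mul(11, Function('n')(3)), -11)) = Mul(1627, Add(Mul(11, 6), -11)) = Mul(1627, Add(66, -11)) = Mul(1627, 55) = 89485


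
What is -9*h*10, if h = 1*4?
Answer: -360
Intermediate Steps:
h = 4
-9*h*10 = -9*4*10 = -36*10 = -360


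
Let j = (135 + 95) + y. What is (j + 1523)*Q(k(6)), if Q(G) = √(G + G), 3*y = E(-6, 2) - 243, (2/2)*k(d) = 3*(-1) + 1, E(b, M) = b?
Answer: 3340*I ≈ 3340.0*I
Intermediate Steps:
k(d) = -2 (k(d) = 3*(-1) + 1 = -3 + 1 = -2)
y = -83 (y = (-6 - 243)/3 = (⅓)*(-249) = -83)
Q(G) = √2*√G (Q(G) = √(2*G) = √2*√G)
j = 147 (j = (135 + 95) - 83 = 230 - 83 = 147)
(j + 1523)*Q(k(6)) = (147 + 1523)*(√2*√(-2)) = 1670*(√2*(I*√2)) = 1670*(2*I) = 3340*I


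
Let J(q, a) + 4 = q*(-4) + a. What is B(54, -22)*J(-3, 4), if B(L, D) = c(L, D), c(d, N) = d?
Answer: 648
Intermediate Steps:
B(L, D) = L
J(q, a) = -4 + a - 4*q (J(q, a) = -4 + (q*(-4) + a) = -4 + (-4*q + a) = -4 + (a - 4*q) = -4 + a - 4*q)
B(54, -22)*J(-3, 4) = 54*(-4 + 4 - 4*(-3)) = 54*(-4 + 4 + 12) = 54*12 = 648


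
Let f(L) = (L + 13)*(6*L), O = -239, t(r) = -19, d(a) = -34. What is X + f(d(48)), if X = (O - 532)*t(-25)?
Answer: 18933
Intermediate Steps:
f(L) = 6*L*(13 + L) (f(L) = (13 + L)*(6*L) = 6*L*(13 + L))
X = 14649 (X = (-239 - 532)*(-19) = -771*(-19) = 14649)
X + f(d(48)) = 14649 + 6*(-34)*(13 - 34) = 14649 + 6*(-34)*(-21) = 14649 + 4284 = 18933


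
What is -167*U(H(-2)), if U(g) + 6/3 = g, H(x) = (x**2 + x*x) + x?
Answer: -668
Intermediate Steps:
H(x) = x + 2*x**2 (H(x) = (x**2 + x**2) + x = 2*x**2 + x = x + 2*x**2)
U(g) = -2 + g
-167*U(H(-2)) = -167*(-2 - 2*(1 + 2*(-2))) = -167*(-2 - 2*(1 - 4)) = -167*(-2 - 2*(-3)) = -167*(-2 + 6) = -167*4 = -668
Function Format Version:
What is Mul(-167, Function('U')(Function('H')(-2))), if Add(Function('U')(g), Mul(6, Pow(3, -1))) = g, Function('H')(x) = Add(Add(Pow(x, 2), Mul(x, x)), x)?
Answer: -668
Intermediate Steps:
Function('H')(x) = Add(x, Mul(2, Pow(x, 2))) (Function('H')(x) = Add(Add(Pow(x, 2), Pow(x, 2)), x) = Add(Mul(2, Pow(x, 2)), x) = Add(x, Mul(2, Pow(x, 2))))
Function('U')(g) = Add(-2, g)
Mul(-167, Function('U')(Function('H')(-2))) = Mul(-167, Add(-2, Mul(-2, Add(1, Mul(2, -2))))) = Mul(-167, Add(-2, Mul(-2, Add(1, -4)))) = Mul(-167, Add(-2, Mul(-2, -3))) = Mul(-167, Add(-2, 6)) = Mul(-167, 4) = -668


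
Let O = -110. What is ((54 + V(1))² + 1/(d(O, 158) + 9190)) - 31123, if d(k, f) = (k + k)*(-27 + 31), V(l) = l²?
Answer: -233494379/8310 ≈ -28098.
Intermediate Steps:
d(k, f) = 8*k (d(k, f) = (2*k)*4 = 8*k)
((54 + V(1))² + 1/(d(O, 158) + 9190)) - 31123 = ((54 + 1²)² + 1/(8*(-110) + 9190)) - 31123 = ((54 + 1)² + 1/(-880 + 9190)) - 31123 = (55² + 1/8310) - 31123 = (3025 + 1/8310) - 31123 = 25137751/8310 - 31123 = -233494379/8310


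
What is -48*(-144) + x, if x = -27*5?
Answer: 6777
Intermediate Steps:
x = -135
-48*(-144) + x = -48*(-144) - 135 = 6912 - 135 = 6777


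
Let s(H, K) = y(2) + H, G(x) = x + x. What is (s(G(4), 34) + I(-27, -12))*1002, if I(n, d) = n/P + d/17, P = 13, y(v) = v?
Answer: 1598190/221 ≈ 7231.6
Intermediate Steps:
G(x) = 2*x
s(H, K) = 2 + H
I(n, d) = n/13 + d/17
(s(G(4), 34) + I(-27, -12))*1002 = ((2 + 2*4) + ((1/13)*(-27) + (1/17)*(-12)))*1002 = ((2 + 8) + (-27/13 - 12/17))*1002 = (10 - 615/221)*1002 = (1595/221)*1002 = 1598190/221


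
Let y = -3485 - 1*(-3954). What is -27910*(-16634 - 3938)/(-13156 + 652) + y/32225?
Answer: -2312805724078/50367675 ≈ -45918.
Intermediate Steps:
y = 469 (y = -3485 + 3954 = 469)
-27910*(-16634 - 3938)/(-13156 + 652) + y/32225 = -27910*(-16634 - 3938)/(-13156 + 652) + 469/32225 = -27910/((-12504/(-20572))) + 469*(1/32225) = -27910/((-12504*(-1/20572))) + 469/32225 = -27910/3126/5143 + 469/32225 = -27910*5143/3126 + 469/32225 = -71770565/1563 + 469/32225 = -2312805724078/50367675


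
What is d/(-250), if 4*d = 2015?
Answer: -403/200 ≈ -2.0150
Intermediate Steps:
d = 2015/4 (d = (1/4)*2015 = 2015/4 ≈ 503.75)
d/(-250) = (2015/4)/(-250) = -1/250*2015/4 = -403/200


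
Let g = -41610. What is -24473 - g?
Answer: 17137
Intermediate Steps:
-24473 - g = -24473 - 1*(-41610) = -24473 + 41610 = 17137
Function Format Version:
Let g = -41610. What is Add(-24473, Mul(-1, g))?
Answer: 17137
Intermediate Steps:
Add(-24473, Mul(-1, g)) = Add(-24473, Mul(-1, -41610)) = Add(-24473, 41610) = 17137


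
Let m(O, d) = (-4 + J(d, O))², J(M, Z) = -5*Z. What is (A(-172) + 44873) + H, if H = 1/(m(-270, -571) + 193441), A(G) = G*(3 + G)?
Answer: 148263313738/2005157 ≈ 73941.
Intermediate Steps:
m(O, d) = (-4 - 5*O)²
H = 1/2005157 (H = 1/((4 + 5*(-270))² + 193441) = 1/((4 - 1350)² + 193441) = 1/((-1346)² + 193441) = 1/(1811716 + 193441) = 1/2005157 ≈ 4.9871e-7)
(A(-172) + 44873) + H = (-172*(3 - 172) + 44873) + 1/2005157 = (-172*(-169) + 44873) + 1/2005157 = (29068 + 44873) + 1/2005157 = 73941 + 1/2005157 = 148263313738/2005157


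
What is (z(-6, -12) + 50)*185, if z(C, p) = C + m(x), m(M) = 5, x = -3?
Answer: 9065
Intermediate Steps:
z(C, p) = 5 + C (z(C, p) = C + 5 = 5 + C)
(z(-6, -12) + 50)*185 = ((5 - 6) + 50)*185 = (-1 + 50)*185 = 49*185 = 9065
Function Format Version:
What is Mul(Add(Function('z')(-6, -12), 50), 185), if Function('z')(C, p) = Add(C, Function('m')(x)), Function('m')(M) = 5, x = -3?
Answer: 9065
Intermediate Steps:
Function('z')(C, p) = Add(5, C) (Function('z')(C, p) = Add(C, 5) = Add(5, C))
Mul(Add(Function('z')(-6, -12), 50), 185) = Mul(Add(Add(5, -6), 50), 185) = Mul(Add(-1, 50), 185) = Mul(49, 185) = 9065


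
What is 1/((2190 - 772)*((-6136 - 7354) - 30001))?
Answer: -1/61670238 ≈ -1.6215e-8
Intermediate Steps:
1/((2190 - 772)*((-6136 - 7354) - 30001)) = 1/(1418*(-13490 - 30001)) = 1/(1418*(-43491)) = 1/(-61670238) = -1/61670238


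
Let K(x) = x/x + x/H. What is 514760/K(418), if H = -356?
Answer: -91627280/31 ≈ -2.9557e+6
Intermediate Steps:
K(x) = 1 - x/356 (K(x) = x/x + x/(-356) = 1 + x*(-1/356) = 1 - x/356)
514760/K(418) = 514760/(1 - 1/356*418) = 514760/(1 - 209/178) = 514760/(-31/178) = 514760*(-178/31) = -91627280/31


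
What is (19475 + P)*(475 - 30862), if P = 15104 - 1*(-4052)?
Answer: -1173880197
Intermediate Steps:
P = 19156 (P = 15104 + 4052 = 19156)
(19475 + P)*(475 - 30862) = (19475 + 19156)*(475 - 30862) = 38631*(-30387) = -1173880197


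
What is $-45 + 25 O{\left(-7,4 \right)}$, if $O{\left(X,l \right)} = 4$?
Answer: $55$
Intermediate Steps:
$-45 + 25 O{\left(-7,4 \right)} = -45 + 25 \cdot 4 = -45 + 100 = 55$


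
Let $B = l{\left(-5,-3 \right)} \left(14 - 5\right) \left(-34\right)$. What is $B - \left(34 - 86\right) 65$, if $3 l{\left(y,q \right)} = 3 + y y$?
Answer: $524$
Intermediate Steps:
$l{\left(y,q \right)} = 1 + \frac{y^{2}}{3}$ ($l{\left(y,q \right)} = \frac{3 + y y}{3} = \frac{3 + y^{2}}{3} = 1 + \frac{y^{2}}{3}$)
$B = -2856$ ($B = \left(1 + \frac{\left(-5\right)^{2}}{3}\right) \left(14 - 5\right) \left(-34\right) = \left(1 + \frac{1}{3} \cdot 25\right) 9 \left(-34\right) = \left(1 + \frac{25}{3}\right) 9 \left(-34\right) = \frac{28}{3} \cdot 9 \left(-34\right) = 84 \left(-34\right) = -2856$)
$B - \left(34 - 86\right) 65 = -2856 - \left(34 - 86\right) 65 = -2856 - \left(-52\right) 65 = -2856 - -3380 = -2856 + 3380 = 524$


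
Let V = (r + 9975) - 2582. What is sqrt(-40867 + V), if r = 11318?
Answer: 2*I*sqrt(5539) ≈ 148.85*I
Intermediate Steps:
V = 18711 (V = (11318 + 9975) - 2582 = 21293 - 2582 = 18711)
sqrt(-40867 + V) = sqrt(-40867 + 18711) = sqrt(-22156) = 2*I*sqrt(5539)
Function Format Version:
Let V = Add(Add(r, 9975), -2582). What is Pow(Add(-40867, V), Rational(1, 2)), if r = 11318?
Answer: Mul(2, I, Pow(5539, Rational(1, 2))) ≈ Mul(148.85, I)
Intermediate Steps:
V = 18711 (V = Add(Add(11318, 9975), -2582) = Add(21293, -2582) = 18711)
Pow(Add(-40867, V), Rational(1, 2)) = Pow(Add(-40867, 18711), Rational(1, 2)) = Pow(-22156, Rational(1, 2)) = Mul(2, I, Pow(5539, Rational(1, 2)))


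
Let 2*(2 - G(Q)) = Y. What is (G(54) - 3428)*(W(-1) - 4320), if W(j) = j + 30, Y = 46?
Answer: 14799659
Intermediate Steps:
G(Q) = -21 (G(Q) = 2 - ½*46 = 2 - 23 = -21)
W(j) = 30 + j
(G(54) - 3428)*(W(-1) - 4320) = (-21 - 3428)*((30 - 1) - 4320) = -3449*(29 - 4320) = -3449*(-4291) = 14799659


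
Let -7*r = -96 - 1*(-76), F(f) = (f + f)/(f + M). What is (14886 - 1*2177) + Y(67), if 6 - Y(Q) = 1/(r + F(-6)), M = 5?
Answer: 1322353/104 ≈ 12715.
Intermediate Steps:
F(f) = 2*f/(5 + f) (F(f) = (f + f)/(f + 5) = (2*f)/(5 + f) = 2*f/(5 + f))
r = 20/7 (r = -(-96 - 1*(-76))/7 = -(-96 + 76)/7 = -⅐*(-20) = 20/7 ≈ 2.8571)
Y(Q) = 617/104 (Y(Q) = 6 - 1/(20/7 + 2*(-6)/(5 - 6)) = 6 - 1/(20/7 + 2*(-6)/(-1)) = 6 - 1/(20/7 + 2*(-6)*(-1)) = 6 - 1/(20/7 + 12) = 6 - 1/104/7 = 6 - 1*7/104 = 6 - 7/104 = 617/104)
(14886 - 1*2177) + Y(67) = (14886 - 1*2177) + 617/104 = (14886 - 2177) + 617/104 = 12709 + 617/104 = 1322353/104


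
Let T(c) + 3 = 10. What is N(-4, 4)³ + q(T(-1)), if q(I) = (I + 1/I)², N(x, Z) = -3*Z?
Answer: -82172/49 ≈ -1677.0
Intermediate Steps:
T(c) = 7 (T(c) = -3 + 10 = 7)
N(-4, 4)³ + q(T(-1)) = (-3*4)³ + (1 + 7²)²/7² = (-12)³ + (1 + 49)²/49 = -1728 + (1/49)*50² = -1728 + (1/49)*2500 = -1728 + 2500/49 = -82172/49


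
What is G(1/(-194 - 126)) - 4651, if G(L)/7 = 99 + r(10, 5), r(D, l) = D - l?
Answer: -3923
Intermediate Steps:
G(L) = 728 (G(L) = 7*(99 + (10 - 1*5)) = 7*(99 + (10 - 5)) = 7*(99 + 5) = 7*104 = 728)
G(1/(-194 - 126)) - 4651 = 728 - 4651 = -3923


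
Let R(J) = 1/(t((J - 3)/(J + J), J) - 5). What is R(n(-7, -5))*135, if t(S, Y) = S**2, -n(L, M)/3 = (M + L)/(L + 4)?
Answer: -1728/59 ≈ -29.288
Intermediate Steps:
n(L, M) = -3*(L + M)/(4 + L) (n(L, M) = -3*(M + L)/(L + 4) = -3*(L + M)/(4 + L))
R(J) = 1/(-5 + (-3 + J)**2/(4*J**2)) (R(J) = 1/(((J - 3)/(J + J))**2 - 5) = 1/(((-3 + J)/((2*J)))**2 - 5) = 1/(((-3 + J)*(1/(2*J)))**2 - 5) = 1/(((-3 + J)/(2*J))**2 - 5) = 1/((-3 + J)**2/(4*J**2) - 5) = 1/(-5 + (-3 + J)**2/(4*J**2)))
R(n(-7, -5))*135 = (4*(3*(-1*(-7) - 1*(-5))/(4 - 7))**2/((-3 + 3*(-1*(-7) - 1*(-5))/(4 - 7))**2 - 20*9*(-1*(-7) - 1*(-5))**2/(4 - 7)**2))*135 = (4*(3*(7 + 5)/(-3))**2/((-3 + 3*(7 + 5)/(-3))**2 - 20*(7 + 5)**2))*135 = (4*(3*(-1/3)*12)**2/((-3 + 3*(-1/3)*12)**2 - 20*(3*(-1/3)*12)**2))*135 = (4*(-12)**2/((-3 - 12)**2 - 20*(-12)**2))*135 = (4*144/((-15)**2 - 20*144))*135 = (4*144/(225 - 2880))*135 = (4*144/(-2655))*135 = (4*144*(-1/2655))*135 = -64/295*135 = -1728/59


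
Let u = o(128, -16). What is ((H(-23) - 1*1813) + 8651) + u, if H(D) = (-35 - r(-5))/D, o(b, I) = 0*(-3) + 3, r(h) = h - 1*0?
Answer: 157373/23 ≈ 6842.3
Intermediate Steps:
r(h) = h (r(h) = h + 0 = h)
o(b, I) = 3 (o(b, I) = 0 + 3 = 3)
u = 3
H(D) = -30/D (H(D) = (-35 - 1*(-5))/D = (-35 + 5)/D = -30/D)
((H(-23) - 1*1813) + 8651) + u = ((-30/(-23) - 1*1813) + 8651) + 3 = ((-30*(-1/23) - 1813) + 8651) + 3 = ((30/23 - 1813) + 8651) + 3 = (-41669/23 + 8651) + 3 = 157304/23 + 3 = 157373/23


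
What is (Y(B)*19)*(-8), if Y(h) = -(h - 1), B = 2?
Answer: 152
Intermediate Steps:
Y(h) = 1 - h (Y(h) = -(-1 + h) = 1 - h)
(Y(B)*19)*(-8) = ((1 - 1*2)*19)*(-8) = ((1 - 2)*19)*(-8) = -1*19*(-8) = -19*(-8) = 152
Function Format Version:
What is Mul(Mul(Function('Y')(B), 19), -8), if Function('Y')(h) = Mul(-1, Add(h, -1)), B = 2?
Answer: 152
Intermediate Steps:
Function('Y')(h) = Add(1, Mul(-1, h)) (Function('Y')(h) = Mul(-1, Add(-1, h)) = Add(1, Mul(-1, h)))
Mul(Mul(Function('Y')(B), 19), -8) = Mul(Mul(Add(1, Mul(-1, 2)), 19), -8) = Mul(Mul(Add(1, -2), 19), -8) = Mul(Mul(-1, 19), -8) = Mul(-19, -8) = 152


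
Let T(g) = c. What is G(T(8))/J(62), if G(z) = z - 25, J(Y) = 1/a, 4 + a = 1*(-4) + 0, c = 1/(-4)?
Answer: 202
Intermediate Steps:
c = -1/4 ≈ -0.25000
T(g) = -1/4
a = -8 (a = -4 + (1*(-4) + 0) = -4 + (-4 + 0) = -4 - 4 = -8)
J(Y) = -1/8 (J(Y) = 1/(-8) = -1/8)
G(z) = -25 + z
G(T(8))/J(62) = (-25 - 1/4)/(-1/8) = -101/4*(-8) = 202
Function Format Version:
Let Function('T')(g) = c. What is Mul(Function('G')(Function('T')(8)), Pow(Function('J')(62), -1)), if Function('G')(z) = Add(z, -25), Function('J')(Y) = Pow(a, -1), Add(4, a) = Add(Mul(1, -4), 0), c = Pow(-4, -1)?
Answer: 202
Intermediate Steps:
c = Rational(-1, 4) ≈ -0.25000
Function('T')(g) = Rational(-1, 4)
a = -8 (a = Add(-4, Add(Mul(1, -4), 0)) = Add(-4, Add(-4, 0)) = Add(-4, -4) = -8)
Function('J')(Y) = Rational(-1, 8) (Function('J')(Y) = Pow(-8, -1) = Rational(-1, 8))
Function('G')(z) = Add(-25, z)
Mul(Function('G')(Function('T')(8)), Pow(Function('J')(62), -1)) = Mul(Add(-25, Rational(-1, 4)), Pow(Rational(-1, 8), -1)) = Mul(Rational(-101, 4), -8) = 202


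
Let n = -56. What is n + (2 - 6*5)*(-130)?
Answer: 3584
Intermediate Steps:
n + (2 - 6*5)*(-130) = -56 + (2 - 6*5)*(-130) = -56 + (2 - 30)*(-130) = -56 - 28*(-130) = -56 + 3640 = 3584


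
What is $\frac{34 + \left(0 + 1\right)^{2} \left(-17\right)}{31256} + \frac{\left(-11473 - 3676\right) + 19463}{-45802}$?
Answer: $- \frac{67029875}{715793656} \approx -0.093644$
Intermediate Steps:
$\frac{34 + \left(0 + 1\right)^{2} \left(-17\right)}{31256} + \frac{\left(-11473 - 3676\right) + 19463}{-45802} = \left(34 + 1^{2} \left(-17\right)\right) \frac{1}{31256} + \left(-15149 + 19463\right) \left(- \frac{1}{45802}\right) = \left(34 + 1 \left(-17\right)\right) \frac{1}{31256} + 4314 \left(- \frac{1}{45802}\right) = \left(34 - 17\right) \frac{1}{31256} - \frac{2157}{22901} = 17 \cdot \frac{1}{31256} - \frac{2157}{22901} = \frac{17}{31256} - \frac{2157}{22901} = - \frac{67029875}{715793656}$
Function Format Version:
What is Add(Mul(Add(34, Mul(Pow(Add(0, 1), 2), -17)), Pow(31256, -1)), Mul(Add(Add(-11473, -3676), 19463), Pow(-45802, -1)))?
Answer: Rational(-67029875, 715793656) ≈ -0.093644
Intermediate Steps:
Add(Mul(Add(34, Mul(Pow(Add(0, 1), 2), -17)), Pow(31256, -1)), Mul(Add(Add(-11473, -3676), 19463), Pow(-45802, -1))) = Add(Mul(Add(34, Mul(Pow(1, 2), -17)), Rational(1, 31256)), Mul(Add(-15149, 19463), Rational(-1, 45802))) = Add(Mul(Add(34, Mul(1, -17)), Rational(1, 31256)), Mul(4314, Rational(-1, 45802))) = Add(Mul(Add(34, -17), Rational(1, 31256)), Rational(-2157, 22901)) = Add(Mul(17, Rational(1, 31256)), Rational(-2157, 22901)) = Add(Rational(17, 31256), Rational(-2157, 22901)) = Rational(-67029875, 715793656)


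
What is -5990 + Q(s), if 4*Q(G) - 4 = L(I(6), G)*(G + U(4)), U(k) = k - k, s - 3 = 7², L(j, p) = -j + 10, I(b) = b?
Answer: -5937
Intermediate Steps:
L(j, p) = 10 - j
s = 52 (s = 3 + 7² = 3 + 49 = 52)
U(k) = 0
Q(G) = 1 + G (Q(G) = 1 + ((10 - 1*6)*(G + 0))/4 = 1 + ((10 - 6)*G)/4 = 1 + (4*G)/4 = 1 + G)
-5990 + Q(s) = -5990 + (1 + 52) = -5990 + 53 = -5937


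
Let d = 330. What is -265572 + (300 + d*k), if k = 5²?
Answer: -257022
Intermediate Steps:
k = 25
-265572 + (300 + d*k) = -265572 + (300 + 330*25) = -265572 + (300 + 8250) = -265572 + 8550 = -257022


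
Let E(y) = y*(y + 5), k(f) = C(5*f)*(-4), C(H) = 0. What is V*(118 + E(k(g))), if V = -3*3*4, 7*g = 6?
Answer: -4248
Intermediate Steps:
g = 6/7 (g = (⅐)*6 = 6/7 ≈ 0.85714)
k(f) = 0 (k(f) = 0*(-4) = 0)
E(y) = y*(5 + y)
V = -36 (V = -9*4 = -36)
V*(118 + E(k(g))) = -36*(118 + 0*(5 + 0)) = -36*(118 + 0*5) = -36*(118 + 0) = -36*118 = -4248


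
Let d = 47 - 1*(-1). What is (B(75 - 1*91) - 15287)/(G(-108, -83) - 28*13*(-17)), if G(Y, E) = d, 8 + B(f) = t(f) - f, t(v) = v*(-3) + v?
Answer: -15247/6236 ≈ -2.4450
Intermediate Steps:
t(v) = -2*v (t(v) = -3*v + v = -2*v)
B(f) = -8 - 3*f (B(f) = -8 + (-2*f - f) = -8 - 3*f)
d = 48 (d = 47 + 1 = 48)
G(Y, E) = 48
(B(75 - 1*91) - 15287)/(G(-108, -83) - 28*13*(-17)) = ((-8 - 3*(75 - 1*91)) - 15287)/(48 - 28*13*(-17)) = ((-8 - 3*(75 - 91)) - 15287)/(48 - 364*(-17)) = ((-8 - 3*(-16)) - 15287)/(48 + 6188) = ((-8 + 48) - 15287)/6236 = (40 - 15287)*(1/6236) = -15247*1/6236 = -15247/6236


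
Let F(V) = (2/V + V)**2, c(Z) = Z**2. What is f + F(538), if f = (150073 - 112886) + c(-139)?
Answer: 25033722117/72361 ≈ 3.4596e+5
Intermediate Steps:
F(V) = (V + 2/V)**2
f = 56508 (f = (150073 - 112886) + (-139)**2 = 37187 + 19321 = 56508)
f + F(538) = 56508 + (2 + 538**2)**2/538**2 = 56508 + (2 + 289444)**2/289444 = 56508 + (1/289444)*289446**2 = 56508 + (1/289444)*83778986916 = 56508 + 20944746729/72361 = 25033722117/72361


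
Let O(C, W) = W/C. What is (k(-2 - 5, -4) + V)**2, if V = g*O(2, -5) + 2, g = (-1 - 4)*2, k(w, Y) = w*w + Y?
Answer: 5184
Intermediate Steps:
k(w, Y) = Y + w**2 (k(w, Y) = w**2 + Y = Y + w**2)
g = -10 (g = -5*2 = -10)
V = 27 (V = -(-50)/2 + 2 = -10*(-5/2) + 2 = 25 + 2 = 27)
(k(-2 - 5, -4) + V)**2 = ((-4 + (-2 - 5)**2) + 27)**2 = ((-4 + (-7)**2) + 27)**2 = ((-4 + 49) + 27)**2 = (45 + 27)**2 = 72**2 = 5184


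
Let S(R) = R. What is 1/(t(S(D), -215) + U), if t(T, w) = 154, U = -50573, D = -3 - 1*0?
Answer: -1/50419 ≈ -1.9834e-5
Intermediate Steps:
D = -3 (D = -3 + 0 = -3)
1/(t(S(D), -215) + U) = 1/(154 - 50573) = 1/(-50419) = -1/50419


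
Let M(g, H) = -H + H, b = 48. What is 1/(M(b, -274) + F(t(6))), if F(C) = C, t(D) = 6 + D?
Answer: 1/12 ≈ 0.083333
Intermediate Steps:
M(g, H) = 0
1/(M(b, -274) + F(t(6))) = 1/(0 + (6 + 6)) = 1/(0 + 12) = 1/12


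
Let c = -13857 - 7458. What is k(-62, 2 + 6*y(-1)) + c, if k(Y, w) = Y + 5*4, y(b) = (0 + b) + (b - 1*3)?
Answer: -21357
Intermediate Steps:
y(b) = -3 + 2*b (y(b) = b + (b - 3) = b + (-3 + b) = -3 + 2*b)
k(Y, w) = 20 + Y (k(Y, w) = Y + 20 = 20 + Y)
c = -21315
k(-62, 2 + 6*y(-1)) + c = (20 - 62) - 21315 = -42 - 21315 = -21357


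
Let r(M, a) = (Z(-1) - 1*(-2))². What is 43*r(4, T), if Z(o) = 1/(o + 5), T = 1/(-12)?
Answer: 3483/16 ≈ 217.69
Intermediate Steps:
T = -1/12 ≈ -0.083333
Z(o) = 1/(5 + o)
r(M, a) = 81/16 (r(M, a) = (1/(5 - 1) - 1*(-2))² = (1/4 + 2)² = (¼ + 2)² = (9/4)² = 81/16)
43*r(4, T) = 43*(81/16) = 3483/16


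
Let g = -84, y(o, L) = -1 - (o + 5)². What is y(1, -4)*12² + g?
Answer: -5412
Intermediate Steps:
y(o, L) = -1 - (5 + o)²
y(1, -4)*12² + g = (-1 - (5 + 1)²)*12² - 84 = (-1 - 1*6²)*144 - 84 = (-1 - 1*36)*144 - 84 = (-1 - 36)*144 - 84 = -37*144 - 84 = -5328 - 84 = -5412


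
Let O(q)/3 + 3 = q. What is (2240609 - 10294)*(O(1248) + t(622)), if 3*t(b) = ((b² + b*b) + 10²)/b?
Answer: 2878362017345/311 ≈ 9.2552e+9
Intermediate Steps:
O(q) = -9 + 3*q
t(b) = (100 + 2*b²)/(3*b) (t(b) = (((b² + b*b) + 10²)/b)/3 = (((b² + b²) + 100)/b)/3 = ((2*b² + 100)/b)/3 = ((100 + 2*b²)/b)/3 = (100 + 2*b²)/(3*b))
(2240609 - 10294)*(O(1248) + t(622)) = (2240609 - 10294)*((-9 + 3*1248) + (⅔)*(50 + 622²)/622) = 2230315*((-9 + 3744) + (⅔)*(1/622)*(50 + 386884)) = 2230315*(3735 + (⅔)*(1/622)*386934) = 2230315*(3735 + 128978/311) = 2230315*(1290563/311) = 2878362017345/311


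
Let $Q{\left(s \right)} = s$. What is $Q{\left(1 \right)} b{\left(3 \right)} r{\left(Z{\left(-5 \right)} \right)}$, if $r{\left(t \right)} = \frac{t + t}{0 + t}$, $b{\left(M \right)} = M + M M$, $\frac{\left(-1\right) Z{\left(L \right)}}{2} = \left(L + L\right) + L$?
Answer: $24$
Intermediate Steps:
$Z{\left(L \right)} = - 6 L$ ($Z{\left(L \right)} = - 2 \left(\left(L + L\right) + L\right) = - 2 \left(2 L + L\right) = - 2 \cdot 3 L = - 6 L$)
$b{\left(M \right)} = M + M^{2}$
$r{\left(t \right)} = 2$ ($r{\left(t \right)} = \frac{2 t}{t} = 2$)
$Q{\left(1 \right)} b{\left(3 \right)} r{\left(Z{\left(-5 \right)} \right)} = 1 \cdot 3 \left(1 + 3\right) 2 = 1 \cdot 3 \cdot 4 \cdot 2 = 1 \cdot 12 \cdot 2 = 12 \cdot 2 = 24$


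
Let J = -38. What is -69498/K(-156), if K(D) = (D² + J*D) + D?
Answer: -891/386 ≈ -2.3083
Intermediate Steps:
K(D) = D² - 37*D (K(D) = (D² - 38*D) + D = D² - 37*D)
-69498/K(-156) = -69498*(-1/(156*(-37 - 156))) = -69498/((-156*(-193))) = -69498/30108 = -69498*1/30108 = -891/386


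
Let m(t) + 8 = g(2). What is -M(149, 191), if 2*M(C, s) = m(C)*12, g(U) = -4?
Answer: 72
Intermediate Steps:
m(t) = -12 (m(t) = -8 - 4 = -12)
M(C, s) = -72 (M(C, s) = (-12*12)/2 = (½)*(-144) = -72)
-M(149, 191) = -1*(-72) = 72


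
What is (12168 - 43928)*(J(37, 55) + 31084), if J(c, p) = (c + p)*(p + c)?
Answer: -1256044480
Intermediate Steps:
J(c, p) = (c + p)² (J(c, p) = (c + p)*(c + p) = (c + p)²)
(12168 - 43928)*(J(37, 55) + 31084) = (12168 - 43928)*((37 + 55)² + 31084) = -31760*(92² + 31084) = -31760*(8464 + 31084) = -31760*39548 = -1256044480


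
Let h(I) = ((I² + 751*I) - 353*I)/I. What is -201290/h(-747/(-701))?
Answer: -28220858/55949 ≈ -504.40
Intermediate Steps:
h(I) = (I² + 398*I)/I
-201290/h(-747/(-701)) = -201290/(398 - 747/(-701)) = -201290/(398 - 747*(-1/701)) = -201290/(398 + 747/701) = -201290/279745/701 = -201290*701/279745 = -28220858/55949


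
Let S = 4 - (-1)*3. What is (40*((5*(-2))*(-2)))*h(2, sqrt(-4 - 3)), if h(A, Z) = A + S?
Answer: 7200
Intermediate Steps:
S = 7 (S = 4 - 1*(-3) = 4 + 3 = 7)
h(A, Z) = 7 + A (h(A, Z) = A + 7 = 7 + A)
(40*((5*(-2))*(-2)))*h(2, sqrt(-4 - 3)) = (40*((5*(-2))*(-2)))*(7 + 2) = (40*(-10*(-2)))*9 = (40*20)*9 = 800*9 = 7200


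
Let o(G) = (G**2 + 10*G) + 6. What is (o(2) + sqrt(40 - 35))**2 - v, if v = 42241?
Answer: -41336 + 60*sqrt(5) ≈ -41202.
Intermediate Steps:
o(G) = 6 + G**2 + 10*G
(o(2) + sqrt(40 - 35))**2 - v = ((6 + 2**2 + 10*2) + sqrt(40 - 35))**2 - 1*42241 = ((6 + 4 + 20) + sqrt(5))**2 - 42241 = (30 + sqrt(5))**2 - 42241 = -42241 + (30 + sqrt(5))**2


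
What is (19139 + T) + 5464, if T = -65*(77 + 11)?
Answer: 18883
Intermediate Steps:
T = -5720 (T = -65*88 = -5720)
(19139 + T) + 5464 = (19139 - 5720) + 5464 = 13419 + 5464 = 18883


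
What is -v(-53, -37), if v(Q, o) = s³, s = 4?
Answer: -64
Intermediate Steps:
v(Q, o) = 64 (v(Q, o) = 4³ = 64)
-v(-53, -37) = -1*64 = -64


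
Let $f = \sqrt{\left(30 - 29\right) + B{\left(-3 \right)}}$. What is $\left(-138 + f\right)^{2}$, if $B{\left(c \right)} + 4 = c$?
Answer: $\left(138 - i \sqrt{6}\right)^{2} \approx 19038.0 - 676.06 i$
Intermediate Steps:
$B{\left(c \right)} = -4 + c$
$f = i \sqrt{6}$ ($f = \sqrt{\left(30 - 29\right) - 7} = \sqrt{1 - 7} = \sqrt{-6} = i \sqrt{6} \approx 2.4495 i$)
$\left(-138 + f\right)^{2} = \left(-138 + i \sqrt{6}\right)^{2}$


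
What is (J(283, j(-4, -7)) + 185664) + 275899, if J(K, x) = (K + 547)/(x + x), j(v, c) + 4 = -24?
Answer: 12923349/28 ≈ 4.6155e+5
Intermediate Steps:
j(v, c) = -28 (j(v, c) = -4 - 24 = -28)
J(K, x) = (547 + K)/(2*x) (J(K, x) = (547 + K)/((2*x)) = (547 + K)*(1/(2*x)) = (547 + K)/(2*x))
(J(283, j(-4, -7)) + 185664) + 275899 = ((1/2)*(547 + 283)/(-28) + 185664) + 275899 = ((1/2)*(-1/28)*830 + 185664) + 275899 = (-415/28 + 185664) + 275899 = 5198177/28 + 275899 = 12923349/28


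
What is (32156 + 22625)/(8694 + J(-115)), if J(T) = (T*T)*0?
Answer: 54781/8694 ≈ 6.3010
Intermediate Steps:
J(T) = 0 (J(T) = T²*0 = 0)
(32156 + 22625)/(8694 + J(-115)) = (32156 + 22625)/(8694 + 0) = 54781/8694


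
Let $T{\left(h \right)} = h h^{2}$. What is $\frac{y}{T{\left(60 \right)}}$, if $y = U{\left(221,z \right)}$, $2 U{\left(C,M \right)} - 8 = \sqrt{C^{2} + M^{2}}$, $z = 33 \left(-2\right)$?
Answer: $\frac{1}{54000} + \frac{\sqrt{53197}}{432000} \approx 0.00055242$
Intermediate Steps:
$z = -66$
$T{\left(h \right)} = h^{3}$
$U{\left(C,M \right)} = 4 + \frac{\sqrt{C^{2} + M^{2}}}{2}$
$y = 4 + \frac{\sqrt{53197}}{2}$ ($y = 4 + \frac{\sqrt{221^{2} + \left(-66\right)^{2}}}{2} = 4 + \frac{\sqrt{48841 + 4356}}{2} = 4 + \frac{\sqrt{53197}}{2} \approx 119.32$)
$\frac{y}{T{\left(60 \right)}} = \frac{4 + \frac{\sqrt{53197}}{2}}{60^{3}} = \frac{4 + \frac{\sqrt{53197}}{2}}{216000} = \left(4 + \frac{\sqrt{53197}}{2}\right) \frac{1}{216000} = \frac{1}{54000} + \frac{\sqrt{53197}}{432000}$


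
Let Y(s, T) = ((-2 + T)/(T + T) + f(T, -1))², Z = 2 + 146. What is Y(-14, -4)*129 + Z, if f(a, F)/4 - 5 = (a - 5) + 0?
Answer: 482377/16 ≈ 30149.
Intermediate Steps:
Z = 148
f(a, F) = 4*a (f(a, F) = 20 + 4*((a - 5) + 0) = 20 + 4*((-5 + a) + 0) = 20 + 4*(-5 + a) = 20 + (-20 + 4*a) = 4*a)
Y(s, T) = (4*T + (-2 + T)/(2*T))² (Y(s, T) = ((-2 + T)/(T + T) + 4*T)² = ((-2 + T)/((2*T)) + 4*T)² = ((-2 + T)*(1/(2*T)) + 4*T)² = ((-2 + T)/(2*T) + 4*T)² = (4*T + (-2 + T)/(2*T))²)
Y(-14, -4)*129 + Z = ((¼)*(-2 - 4 + 8*(-4)²)²/(-4)²)*129 + 148 = ((¼)*(1/16)*(-2 - 4 + 8*16)²)*129 + 148 = ((¼)*(1/16)*(-2 - 4 + 128)²)*129 + 148 = ((¼)*(1/16)*122²)*129 + 148 = ((¼)*(1/16)*14884)*129 + 148 = (3721/16)*129 + 148 = 480009/16 + 148 = 482377/16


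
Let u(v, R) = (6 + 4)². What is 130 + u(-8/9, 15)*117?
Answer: 11830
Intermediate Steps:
u(v, R) = 100 (u(v, R) = 10² = 100)
130 + u(-8/9, 15)*117 = 130 + 100*117 = 130 + 11700 = 11830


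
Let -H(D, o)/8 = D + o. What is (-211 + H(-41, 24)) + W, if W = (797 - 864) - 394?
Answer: -536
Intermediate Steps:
H(D, o) = -8*D - 8*o (H(D, o) = -8*(D + o) = -8*D - 8*o)
W = -461 (W = -67 - 394 = -461)
(-211 + H(-41, 24)) + W = (-211 + (-8*(-41) - 8*24)) - 461 = (-211 + (328 - 192)) - 461 = (-211 + 136) - 461 = -75 - 461 = -536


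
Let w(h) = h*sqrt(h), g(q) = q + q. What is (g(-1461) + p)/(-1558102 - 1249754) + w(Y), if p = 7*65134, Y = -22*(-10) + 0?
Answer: -3331/20646 + 440*sqrt(55) ≈ 3263.0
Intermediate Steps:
Y = 220 (Y = 220 + 0 = 220)
g(q) = 2*q
w(h) = h**(3/2)
p = 455938
(g(-1461) + p)/(-1558102 - 1249754) + w(Y) = (2*(-1461) + 455938)/(-1558102 - 1249754) + 220**(3/2) = (-2922 + 455938)/(-2807856) + 440*sqrt(55) = 453016*(-1/2807856) + 440*sqrt(55) = -3331/20646 + 440*sqrt(55)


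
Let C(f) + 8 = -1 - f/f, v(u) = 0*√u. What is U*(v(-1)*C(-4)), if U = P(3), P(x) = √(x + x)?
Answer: 0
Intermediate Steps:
v(u) = 0
P(x) = √2*√x (P(x) = √(2*x) = √2*√x)
U = √6 (U = √2*√3 = √6 ≈ 2.4495)
C(f) = -10 (C(f) = -8 + (-1 - f/f) = -8 + (-1 - 1*1) = -8 + (-1 - 1) = -8 - 2 = -10)
U*(v(-1)*C(-4)) = √6*(0*(-10)) = √6*0 = 0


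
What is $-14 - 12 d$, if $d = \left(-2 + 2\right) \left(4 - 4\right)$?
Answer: $-14$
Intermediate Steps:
$d = 0$ ($d = 0 \cdot 0 = 0$)
$-14 - 12 d = -14 - 0 = -14 + 0 = -14$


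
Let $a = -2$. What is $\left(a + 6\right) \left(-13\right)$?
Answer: $-52$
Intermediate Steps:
$\left(a + 6\right) \left(-13\right) = \left(-2 + 6\right) \left(-13\right) = 4 \left(-13\right) = -52$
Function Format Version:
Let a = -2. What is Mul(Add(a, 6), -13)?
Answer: -52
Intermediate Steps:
Mul(Add(a, 6), -13) = Mul(Add(-2, 6), -13) = Mul(4, -13) = -52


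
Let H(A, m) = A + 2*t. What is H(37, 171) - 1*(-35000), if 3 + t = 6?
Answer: 35043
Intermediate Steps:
t = 3 (t = -3 + 6 = 3)
H(A, m) = 6 + A (H(A, m) = A + 2*3 = A + 6 = 6 + A)
H(37, 171) - 1*(-35000) = (6 + 37) - 1*(-35000) = 43 + 35000 = 35043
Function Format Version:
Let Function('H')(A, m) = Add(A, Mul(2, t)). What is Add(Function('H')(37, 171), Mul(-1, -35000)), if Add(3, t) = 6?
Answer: 35043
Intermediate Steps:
t = 3 (t = Add(-3, 6) = 3)
Function('H')(A, m) = Add(6, A) (Function('H')(A, m) = Add(A, Mul(2, 3)) = Add(A, 6) = Add(6, A))
Add(Function('H')(37, 171), Mul(-1, -35000)) = Add(Add(6, 37), Mul(-1, -35000)) = Add(43, 35000) = 35043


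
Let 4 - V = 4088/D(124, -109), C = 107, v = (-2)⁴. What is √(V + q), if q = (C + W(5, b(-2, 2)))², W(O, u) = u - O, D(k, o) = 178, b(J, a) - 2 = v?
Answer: 2*√28478042/89 ≈ 119.92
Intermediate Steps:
v = 16
b(J, a) = 18 (b(J, a) = 2 + 16 = 18)
q = 14400 (q = (107 + (18 - 1*5))² = (107 + (18 - 5))² = (107 + 13)² = 120² = 14400)
V = -1688/89 (V = 4 - 4088/178 = 4 - 1*2044/89 = 4 - 2044/89 = -1688/89 ≈ -18.966)
√(V + q) = √(-1688/89 + 14400) = √(1279912/89) = 2*√28478042/89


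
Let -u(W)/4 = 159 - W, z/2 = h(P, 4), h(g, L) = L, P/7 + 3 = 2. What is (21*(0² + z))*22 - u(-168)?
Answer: 5004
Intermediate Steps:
P = -7 (P = -21 + 7*2 = -21 + 14 = -7)
z = 8 (z = 2*4 = 8)
u(W) = -636 + 4*W (u(W) = -4*(159 - W) = -636 + 4*W)
(21*(0² + z))*22 - u(-168) = (21*(0² + 8))*22 - (-636 + 4*(-168)) = (21*(0 + 8))*22 - (-636 - 672) = (21*8)*22 - 1*(-1308) = 168*22 + 1308 = 3696 + 1308 = 5004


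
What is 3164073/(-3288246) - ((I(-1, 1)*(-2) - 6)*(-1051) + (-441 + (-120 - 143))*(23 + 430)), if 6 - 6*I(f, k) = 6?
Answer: 342640755001/1096082 ≈ 3.1261e+5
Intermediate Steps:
I(f, k) = 0 (I(f, k) = 1 - ⅙*6 = 1 - 1 = 0)
3164073/(-3288246) - ((I(-1, 1)*(-2) - 6)*(-1051) + (-441 + (-120 - 143))*(23 + 430)) = 3164073/(-3288246) - ((0*(-2) - 6)*(-1051) + (-441 + (-120 - 143))*(23 + 430)) = 3164073*(-1/3288246) - ((0 - 6)*(-1051) + (-441 - 263)*453) = -1054691/1096082 - (-6*(-1051) - 704*453) = -1054691/1096082 - (6306 - 318912) = -1054691/1096082 - 1*(-312606) = -1054691/1096082 + 312606 = 342640755001/1096082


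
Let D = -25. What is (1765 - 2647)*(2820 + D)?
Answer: -2465190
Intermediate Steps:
(1765 - 2647)*(2820 + D) = (1765 - 2647)*(2820 - 25) = -882*2795 = -2465190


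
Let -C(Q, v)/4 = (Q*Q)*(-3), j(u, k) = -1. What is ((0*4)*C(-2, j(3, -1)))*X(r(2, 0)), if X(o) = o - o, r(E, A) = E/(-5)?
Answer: 0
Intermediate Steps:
C(Q, v) = 12*Q² (C(Q, v) = -4*Q*Q*(-3) = -4*Q²*(-3) = -(-12)*Q² = 12*Q²)
r(E, A) = -E/5 (r(E, A) = E*(-⅕) = -E/5)
X(o) = 0
((0*4)*C(-2, j(3, -1)))*X(r(2, 0)) = ((0*4)*(12*(-2)²))*0 = (0*(12*4))*0 = (0*48)*0 = 0*0 = 0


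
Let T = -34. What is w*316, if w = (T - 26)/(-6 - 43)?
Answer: 18960/49 ≈ 386.94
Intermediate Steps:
w = 60/49 (w = (-34 - 26)/(-6 - 43) = -60/(-49) = -60*(-1/49) = 60/49 ≈ 1.2245)
w*316 = (60/49)*316 = 18960/49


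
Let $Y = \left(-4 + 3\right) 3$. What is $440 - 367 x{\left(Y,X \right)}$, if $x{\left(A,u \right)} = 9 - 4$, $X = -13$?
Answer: $-1395$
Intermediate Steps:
$Y = -3$ ($Y = \left(-1\right) 3 = -3$)
$x{\left(A,u \right)} = 5$
$440 - 367 x{\left(Y,X \right)} = 440 - 1835 = -1395$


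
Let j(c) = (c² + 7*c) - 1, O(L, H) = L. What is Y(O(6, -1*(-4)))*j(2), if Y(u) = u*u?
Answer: 612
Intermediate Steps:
j(c) = -1 + c² + 7*c
Y(u) = u²
Y(O(6, -1*(-4)))*j(2) = 6²*(-1 + 2² + 7*2) = 36*(-1 + 4 + 14) = 36*17 = 612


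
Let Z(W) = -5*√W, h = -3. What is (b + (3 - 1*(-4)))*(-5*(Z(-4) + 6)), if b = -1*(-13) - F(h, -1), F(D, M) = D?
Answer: -690 + 1150*I ≈ -690.0 + 1150.0*I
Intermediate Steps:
b = 16 (b = -1*(-13) - 1*(-3) = 13 + 3 = 16)
(b + (3 - 1*(-4)))*(-5*(Z(-4) + 6)) = (16 + (3 - 1*(-4)))*(-5*(-10*I + 6)) = (16 + (3 + 4))*(-5*(-10*I + 6)) = (16 + 7)*(-5*(-10*I + 6)) = 23*(-5*(6 - 10*I)) = 23*(-30 + 50*I) = -690 + 1150*I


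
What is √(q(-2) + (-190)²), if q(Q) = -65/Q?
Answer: √144530/2 ≈ 190.09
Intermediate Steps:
√(q(-2) + (-190)²) = √(-65/(-2) + (-190)²) = √(-65*(-½) + 36100) = √(65/2 + 36100) = √(72265/2) = √144530/2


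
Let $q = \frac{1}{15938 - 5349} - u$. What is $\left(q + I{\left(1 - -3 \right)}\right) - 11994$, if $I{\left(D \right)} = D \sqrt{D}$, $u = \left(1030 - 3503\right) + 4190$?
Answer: $- \frac{145101066}{10589} \approx -13703.0$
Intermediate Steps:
$u = 1717$ ($u = -2473 + 4190 = 1717$)
$I{\left(D \right)} = D^{\frac{3}{2}}$
$q = - \frac{18181312}{10589}$ ($q = \frac{1}{15938 - 5349} - 1717 = \frac{1}{10589} - 1717 = - \frac{18181312}{10589} \approx -1717.0$)
$\left(q + I{\left(1 - -3 \right)}\right) - 11994 = \left(- \frac{18181312}{10589} + \left(1 - -3\right)^{\frac{3}{2}}\right) - 11994 = \left(- \frac{18181312}{10589} + \left(1 + 3\right)^{\frac{3}{2}}\right) - 11994 = \left(- \frac{18181312}{10589} + 4^{\frac{3}{2}}\right) - 11994 = \left(- \frac{18181312}{10589} + 8\right) - 11994 = - \frac{18096600}{10589} - 11994 = - \frac{145101066}{10589}$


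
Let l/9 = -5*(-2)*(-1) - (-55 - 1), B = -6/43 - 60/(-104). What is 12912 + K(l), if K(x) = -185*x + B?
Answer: -71191515/1118 ≈ -63678.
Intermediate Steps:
B = 489/1118 (B = -6*1/43 - 60*(-1/104) = -6/43 + 15/26 = 489/1118 ≈ 0.43739)
l = 414 (l = 9*(-5*(-2)*(-1) - (-55 - 1)) = 9*(10*(-1) - 1*(-56)) = 9*(-10 + 56) = 9*46 = 414)
K(x) = 489/1118 - 185*x (K(x) = -185*x + 489/1118 = 489/1118 - 185*x)
12912 + K(l) = 12912 + (489/1118 - 185*414) = 12912 + (489/1118 - 76590) = 12912 - 85627131/1118 = -71191515/1118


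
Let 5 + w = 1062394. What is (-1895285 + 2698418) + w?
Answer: 1865522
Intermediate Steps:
w = 1062389 (w = -5 + 1062394 = 1062389)
(-1895285 + 2698418) + w = (-1895285 + 2698418) + 1062389 = 803133 + 1062389 = 1865522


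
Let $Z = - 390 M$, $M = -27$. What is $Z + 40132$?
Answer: $50662$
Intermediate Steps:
$Z = 10530$ ($Z = \left(-390\right) \left(-27\right) = 10530$)
$Z + 40132 = 10530 + 40132 = 50662$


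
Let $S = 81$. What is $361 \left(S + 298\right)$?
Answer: $136819$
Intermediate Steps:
$361 \left(S + 298\right) = 361 \left(81 + 298\right) = 361 \cdot 379 = 136819$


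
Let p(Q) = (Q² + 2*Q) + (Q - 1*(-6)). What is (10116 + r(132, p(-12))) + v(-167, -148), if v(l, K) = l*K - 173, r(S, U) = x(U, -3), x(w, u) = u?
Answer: 34656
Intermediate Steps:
p(Q) = 6 + Q² + 3*Q (p(Q) = (Q² + 2*Q) + (Q + 6) = (Q² + 2*Q) + (6 + Q) = 6 + Q² + 3*Q)
r(S, U) = -3
v(l, K) = -173 + K*l (v(l, K) = K*l - 173 = -173 + K*l)
(10116 + r(132, p(-12))) + v(-167, -148) = (10116 - 3) + (-173 - 148*(-167)) = 10113 + (-173 + 24716) = 10113 + 24543 = 34656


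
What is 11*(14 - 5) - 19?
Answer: 80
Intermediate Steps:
11*(14 - 5) - 19 = 11*9 - 19 = 99 - 19 = 80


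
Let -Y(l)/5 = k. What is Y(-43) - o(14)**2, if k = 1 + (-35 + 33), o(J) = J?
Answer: -191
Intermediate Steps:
k = -1 (k = 1 - 2 = -1)
Y(l) = 5 (Y(l) = -5*(-1) = 5)
Y(-43) - o(14)**2 = 5 - 1*14**2 = 5 - 1*196 = 5 - 196 = -191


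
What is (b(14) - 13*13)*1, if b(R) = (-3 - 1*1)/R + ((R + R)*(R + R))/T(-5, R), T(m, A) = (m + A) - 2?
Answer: -401/7 ≈ -57.286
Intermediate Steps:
T(m, A) = -2 + A + m (T(m, A) = (A + m) - 2 = -2 + A + m)
b(R) = -4/R + 4*R²/(-7 + R) (b(R) = (-3 - 1*1)/R + ((R + R)*(R + R))/(-2 + R - 5) = (-3 - 1)/R + ((2*R)*(2*R))/(-7 + R) = -4/R + (4*R²)/(-7 + R) = -4/R + 4*R²/(-7 + R))
(b(14) - 13*13)*1 = (4*(7 + 14³ - 1*14)/(14*(-7 + 14)) - 13*13)*1 = (4*(1/14)*(7 + 2744 - 14)/7 - 169)*1 = (4*(1/14)*(⅐)*2737 - 169)*1 = (782/7 - 169)*1 = -401/7*1 = -401/7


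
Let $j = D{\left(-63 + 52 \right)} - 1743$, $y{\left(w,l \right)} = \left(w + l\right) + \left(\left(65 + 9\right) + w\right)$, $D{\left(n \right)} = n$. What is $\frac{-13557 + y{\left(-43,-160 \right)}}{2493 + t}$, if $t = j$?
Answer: $- \frac{13729}{739} \approx -18.578$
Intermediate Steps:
$y{\left(w,l \right)} = 74 + l + 2 w$ ($y{\left(w,l \right)} = \left(l + w\right) + \left(74 + w\right) = 74 + l + 2 w$)
$j = -1754$ ($j = \left(-63 + 52\right) - 1743 = -11 - 1743 = -1754$)
$t = -1754$
$\frac{-13557 + y{\left(-43,-160 \right)}}{2493 + t} = \frac{-13557 + \left(74 - 160 + 2 \left(-43\right)\right)}{2493 - 1754} = \frac{-13557 - 172}{739} = \left(-13557 - 172\right) \frac{1}{739} = \left(-13729\right) \frac{1}{739} = - \frac{13729}{739}$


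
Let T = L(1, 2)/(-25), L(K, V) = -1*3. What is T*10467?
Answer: 31401/25 ≈ 1256.0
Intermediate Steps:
L(K, V) = -3
T = 3/25 (T = -3/(-25) = -3*(-1/25) = 3/25 ≈ 0.12000)
T*10467 = (3/25)*10467 = 31401/25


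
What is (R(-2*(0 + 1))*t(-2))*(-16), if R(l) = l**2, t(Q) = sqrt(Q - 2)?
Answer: -128*I ≈ -128.0*I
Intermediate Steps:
t(Q) = sqrt(-2 + Q)
(R(-2*(0 + 1))*t(-2))*(-16) = ((-2*(0 + 1))**2*sqrt(-2 - 2))*(-16) = ((-2*1)**2*sqrt(-4))*(-16) = ((-2)**2*(2*I))*(-16) = (4*(2*I))*(-16) = (8*I)*(-16) = -128*I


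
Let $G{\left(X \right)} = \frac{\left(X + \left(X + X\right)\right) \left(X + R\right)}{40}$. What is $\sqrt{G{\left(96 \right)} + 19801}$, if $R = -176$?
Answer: $5 \sqrt{769} \approx 138.65$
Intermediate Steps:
$G{\left(X \right)} = \frac{3 X \left(-176 + X\right)}{40}$ ($G{\left(X \right)} = \frac{\left(X + \left(X + X\right)\right) \left(X - 176\right)}{40} = \left(X + 2 X\right) \left(-176 + X\right) \frac{1}{40} = 3 X \left(-176 + X\right) \frac{1}{40} = \frac{3 X \left(-176 + X\right)}{40}$)
$\sqrt{G{\left(96 \right)} + 19801} = \sqrt{\frac{3}{40} \cdot 96 \left(-176 + 96\right) + 19801} = \sqrt{\frac{3}{40} \cdot 96 \left(-80\right) + 19801} = \sqrt{-576 + 19801} = \sqrt{19225} = 5 \sqrt{769}$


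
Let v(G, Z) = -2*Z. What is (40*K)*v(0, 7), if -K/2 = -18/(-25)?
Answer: 4032/5 ≈ 806.40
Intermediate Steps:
K = -36/25 (K = -(-36)/(-25) = -(-36)*(-1)/25 = -2*18/25 = -36/25 ≈ -1.4400)
(40*K)*v(0, 7) = (40*(-36/25))*(-2*7) = -288/5*(-14) = 4032/5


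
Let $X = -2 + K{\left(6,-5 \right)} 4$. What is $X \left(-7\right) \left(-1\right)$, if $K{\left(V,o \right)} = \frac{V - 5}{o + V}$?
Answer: $14$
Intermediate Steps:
$K{\left(V,o \right)} = \frac{-5 + V}{V + o}$
$X = 2$ ($X = -2 + \frac{-5 + 6}{6 - 5} \cdot 4 = -2 + 1^{-1} \cdot 1 \cdot 4 = -2 + 1 \cdot 1 \cdot 4 = -2 + 1 \cdot 4 = -2 + 4 = 2$)
$X \left(-7\right) \left(-1\right) = 2 \left(-7\right) \left(-1\right) = \left(-14\right) \left(-1\right) = 14$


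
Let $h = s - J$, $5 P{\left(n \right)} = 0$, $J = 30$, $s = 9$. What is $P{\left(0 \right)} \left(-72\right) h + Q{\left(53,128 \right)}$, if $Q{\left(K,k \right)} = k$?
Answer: $128$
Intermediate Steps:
$P{\left(n \right)} = 0$ ($P{\left(n \right)} = \frac{1}{5} \cdot 0 = 0$)
$h = -21$ ($h = 9 - 30 = -21$)
$P{\left(0 \right)} \left(-72\right) h + Q{\left(53,128 \right)} = 0 \left(-72\right) \left(-21\right) + 128 = 0 \left(-21\right) + 128 = 0 + 128 = 128$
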